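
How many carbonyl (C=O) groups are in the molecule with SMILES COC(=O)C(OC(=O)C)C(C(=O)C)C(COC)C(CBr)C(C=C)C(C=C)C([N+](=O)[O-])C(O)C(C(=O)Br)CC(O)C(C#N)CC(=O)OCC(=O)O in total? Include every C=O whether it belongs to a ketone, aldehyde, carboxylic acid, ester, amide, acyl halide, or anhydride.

6

CH3OOC: ester, 1 C=O (running total 1).
CH(OCOCH3): ester, 1 C=O (running total 2).
CH(COCH3): ketone, 1 C=O (running total 3).
CH(COBr): acyl halide, 1 C=O (running total 4).
CH2COOCH2: ester, 1 C=O (running total 5).
COOH: carboxylic acid, 1 C=O (running total 6).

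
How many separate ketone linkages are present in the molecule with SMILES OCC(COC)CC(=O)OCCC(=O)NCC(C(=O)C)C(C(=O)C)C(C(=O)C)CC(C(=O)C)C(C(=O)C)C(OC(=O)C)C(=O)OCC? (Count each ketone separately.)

5

Reading the structure from left to right:
  HOCH2: HO– on an sp³ carbon → alcohol.
  CH(CH2OCH3): pendant –CH2OCH3: C–O–C linkage → ether.
  CH2COOCH2: –C(=O)–O–C with C on the carbonyl side → ester.
  CH2CONHCH2: –C(=O)–N– linkage → amide (the N is not an amine).
  CH(COCH3): pendant –COCH3: carbonyl C bonded to two carbons → ketone.
  CH(COCH3): pendant –COCH3: carbonyl C bonded to two carbons → ketone.
  CH(COCH3): pendant –COCH3: carbonyl C bonded to two carbons → ketone.
  CH(COCH3): pendant –COCH3: carbonyl C bonded to two carbons → ketone.
  CH(COCH3): pendant –COCH3: carbonyl C bonded to two carbons → ketone.
  CH(OCOCH3): pendant –OC(=O)CH3: an acyloxy group → ester.
  COOCH2CH3: –C(=O)OCH2CH3: carbonyl C bonded to C and to –OEt → ester.
Ketone appears at: CH(COCH3), CH(COCH3), CH(COCH3), CH(COCH3), CH(COCH3) → 5.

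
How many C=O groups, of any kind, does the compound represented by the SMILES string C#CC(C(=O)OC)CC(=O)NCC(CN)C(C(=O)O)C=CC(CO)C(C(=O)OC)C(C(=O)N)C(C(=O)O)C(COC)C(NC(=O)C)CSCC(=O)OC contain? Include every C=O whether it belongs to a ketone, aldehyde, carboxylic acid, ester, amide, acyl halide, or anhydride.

8

CH(COOCH3): ester, 1 C=O (running total 1).
CH2CONHCH2: amide, 1 C=O (running total 2).
CH(COOH): carboxylic acid, 1 C=O (running total 3).
CH(COOCH3): ester, 1 C=O (running total 4).
CH(CONH2): amide, 1 C=O (running total 5).
CH(COOH): carboxylic acid, 1 C=O (running total 6).
CH(NHCOCH3): amide, 1 C=O (running total 7).
COOCH3: ester, 1 C=O (running total 8).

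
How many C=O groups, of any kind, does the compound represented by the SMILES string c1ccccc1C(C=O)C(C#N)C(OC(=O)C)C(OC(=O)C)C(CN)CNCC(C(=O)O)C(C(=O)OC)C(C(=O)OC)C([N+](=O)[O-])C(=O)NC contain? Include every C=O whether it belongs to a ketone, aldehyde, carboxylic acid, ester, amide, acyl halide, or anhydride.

CH(CHO): aldehyde, 1 C=O (running total 1).
CH(OCOCH3): ester, 1 C=O (running total 2).
CH(OCOCH3): ester, 1 C=O (running total 3).
CH(COOH): carboxylic acid, 1 C=O (running total 4).
CH(COOCH3): ester, 1 C=O (running total 5).
CH(COOCH3): ester, 1 C=O (running total 6).
CONHCH3: amide, 1 C=O (running total 7).

7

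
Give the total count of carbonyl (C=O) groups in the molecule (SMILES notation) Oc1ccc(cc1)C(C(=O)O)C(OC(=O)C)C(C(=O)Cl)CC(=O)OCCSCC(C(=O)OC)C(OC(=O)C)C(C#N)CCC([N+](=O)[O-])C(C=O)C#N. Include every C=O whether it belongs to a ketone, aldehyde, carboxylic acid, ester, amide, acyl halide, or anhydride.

7

CH(COOH): carboxylic acid, 1 C=O (running total 1).
CH(OCOCH3): ester, 1 C=O (running total 2).
CH(COCl): acyl halide, 1 C=O (running total 3).
CH2COOCH2: ester, 1 C=O (running total 4).
CH(COOCH3): ester, 1 C=O (running total 5).
CH(OCOCH3): ester, 1 C=O (running total 6).
CH(CHO): aldehyde, 1 C=O (running total 7).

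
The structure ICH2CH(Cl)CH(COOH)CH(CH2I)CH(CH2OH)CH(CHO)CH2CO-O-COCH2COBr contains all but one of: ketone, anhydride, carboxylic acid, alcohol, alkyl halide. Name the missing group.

ketone

carboxylic acid: present (CH(COOH) — pendant –COOH: carbonyl C bonded to C and –OH → carboxylic acid).
alkyl halide: present (ICH2 — halogen on an sp³ carbon → alkyl halide).
anhydride: present (CH2CO-O-COCH2 — two acyl groups sharing one oxygen, –C(=O)–O–C(=O)– → anhydride).
alcohol: present (CH(CH2OH) — pendant –CH2OH on an sp³ backbone C → alcohol).
ketone: absent. In CH(COOH), the C=O bears an –OH, making it a carboxylic acid rather than a ketone. In CH(CHO), the carbonyl carbon carries an H, so it is an aldehyde, not a ketone. In COBr, the C=O is bonded to a halogen, which defines an acyl halide, not a ketone. In CH2CO-O-COCH2, the two C=O groups share a bridging oxygen, which is an anhydride linkage, not a ketone.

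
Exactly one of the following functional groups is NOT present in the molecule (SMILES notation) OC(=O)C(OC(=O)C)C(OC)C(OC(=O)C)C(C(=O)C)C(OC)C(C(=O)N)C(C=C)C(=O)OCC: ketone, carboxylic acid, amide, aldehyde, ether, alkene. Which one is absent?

aldehyde

ketone: present (CH(COCH3) — pendant –COCH3: carbonyl C bonded to two carbons → ketone).
carboxylic acid: present (HOOC — –COOH: carbonyl C bonded to –OH and C → carboxylic acid (the –OH is not a separate alcohol)).
ether: present (CH(OCH3) — pendant –OCH3: C–O–C with sp³ C, no adjacent C=O → ether).
alkene: present (CH(CH=CH2) — pendant –CH=CH2: C=C double bond → alkene).
amide: present (CH(CONH2) — pendant –CONH2: carbonyl C bonded to C and N → amide).
aldehyde: absent. In CH(COCH3), the carbonyl carbon is bonded to two carbons, so it is a ketone, not an aldehyde. In HOOC, the carbonyl carbon bears –OH, not –H, so it is a carboxylic acid.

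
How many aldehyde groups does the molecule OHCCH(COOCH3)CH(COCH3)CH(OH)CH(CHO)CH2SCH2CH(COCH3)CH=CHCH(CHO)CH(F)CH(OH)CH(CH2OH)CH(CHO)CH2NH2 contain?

4

Working along the chain:
  OHC: terminal –CHO: carbonyl C bonded to H and C → aldehyde.
  CH(COOCH3): pendant –COOCH3: carbonyl C bonded to C and –OCH3 → ester.
  CH(COCH3): pendant –COCH3: carbonyl C bonded to two carbons → ketone.
  CH(OH): –OH on an sp³ carbon → alcohol (secondary).
  CH(CHO): pendant –CHO: carbonyl C bonded to C and H → aldehyde.
  CH2SCH2: C–S–C linkage → sulfide (thioether).
  CH(COCH3): pendant –COCH3: carbonyl C bonded to two carbons → ketone.
  CH=CH: C=C double bond → alkene.
  CH(CHO): pendant –CHO: carbonyl C bonded to C and H → aldehyde.
  CH(F): halogen on an sp³ carbon → alkyl halide.
  CH(OH): –OH on an sp³ carbon → alcohol (secondary).
  CH(CH2OH): pendant –CH2OH on an sp³ backbone C → alcohol.
  CH(CHO): pendant –CHO: carbonyl C bonded to C and H → aldehyde.
  CH2NH2: –NH2 on an sp³ carbon with no adjacent C=O → amine.
Aldehyde appears at: OHC, CH(CHO), CH(CHO), CH(CHO) → 4.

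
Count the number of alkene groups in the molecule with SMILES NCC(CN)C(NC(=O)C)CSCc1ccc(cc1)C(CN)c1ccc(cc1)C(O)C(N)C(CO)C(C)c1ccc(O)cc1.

0

Taking each segment in turn:
  H2NCH2: –NH2 on an sp³ carbon with no adjacent C=O → amine.
  CH(CH2NH2): pendant –CH2NH2: N on sp³ C, no adjacent C=O → amine.
  CH(NHCOCH3): pendant –NHC(=O)CH3: N bonded to a carbonyl → amide (not amine).
  CH2SCH2: C–S–C linkage → sulfide (thioether).
  C6H4: para-disubstituted benzene ring → arene.
  CH(CH2NH2): pendant –CH2NH2: N on sp³ C, no adjacent C=O → amine.
  C6H4: para-disubstituted benzene ring → arene.
  CH(OH): –OH on an sp³ carbon → alcohol (secondary).
  CH(NH2): –NH2 on an sp³ carbon with no adjacent C=O → amine.
  CH(CH2OH): pendant –CH2OH on an sp³ backbone C → alcohol.
  C6H4OH: –OH attached directly to an aromatic ring → phenol (not alcohol); the ring itself is an arene.
No segment is a alkene: C6H4 is arene, not alkene; C6H4 is arene, not alkene; C6H4OH is arene/phenol, not alkene. → 0.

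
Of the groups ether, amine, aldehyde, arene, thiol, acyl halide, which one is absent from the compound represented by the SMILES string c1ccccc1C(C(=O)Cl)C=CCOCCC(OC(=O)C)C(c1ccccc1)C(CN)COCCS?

arene: present (C6H5 — C6H5– phenyl ring → arene).
acyl halide: present (CH(COCl) — pendant –C(=O)X: carbonyl C bonded to C and halogen → acyl halide).
ether: present (CH2OCH2 — C–O–C with sp³ carbons on both sides and no adjacent C=O → ether).
amine: present (CH(CH2NH2) — pendant –CH2NH2: N on sp³ C, no adjacent C=O → amine).
thiol: present (CH2SH — –SH on an sp³ carbon → thiol).
aldehyde: no segment matches this pattern.

aldehyde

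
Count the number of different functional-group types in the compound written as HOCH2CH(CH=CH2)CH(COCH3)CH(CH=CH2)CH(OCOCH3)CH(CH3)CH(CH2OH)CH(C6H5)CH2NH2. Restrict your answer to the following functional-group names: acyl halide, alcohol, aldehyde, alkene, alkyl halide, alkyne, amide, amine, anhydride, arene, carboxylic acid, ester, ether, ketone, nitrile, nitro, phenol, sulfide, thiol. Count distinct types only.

HO– on an sp³ carbon → alcohol.
pendant –CH=CH2: C=C double bond → alkene.
pendant –COCH3: carbonyl C bonded to two carbons → ketone.
pendant –CH=CH2: C=C double bond → alkene.
pendant –OC(=O)CH3: an acyloxy group → ester.
pendant –CH2OH on an sp³ backbone C → alcohol.
pendant –C6H5: benzene ring → arene.
–NH2 on an sp³ carbon with no adjacent C=O → amine.
Distinct types present: alcohol, alkene, amine, arene, ester, ketone.

6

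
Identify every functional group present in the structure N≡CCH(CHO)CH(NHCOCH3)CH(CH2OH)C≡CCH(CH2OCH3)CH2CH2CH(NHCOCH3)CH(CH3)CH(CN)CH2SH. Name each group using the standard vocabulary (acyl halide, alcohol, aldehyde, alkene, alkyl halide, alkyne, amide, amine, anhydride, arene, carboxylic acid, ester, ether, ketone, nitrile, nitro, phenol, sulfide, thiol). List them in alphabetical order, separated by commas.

N≡C–: carbon triple-bonded to nitrogen → nitrile.
pendant –CHO: carbonyl C bonded to C and H → aldehyde.
pendant –NHC(=O)CH3: N bonded to a carbonyl → amide (not amine).
pendant –CH2OH on an sp³ backbone C → alcohol.
C≡C triple bond → alkyne.
pendant –CH2OCH3: C–O–C linkage → ether.
pendant –NHC(=O)CH3: N bonded to a carbonyl → amide (not amine).
pendant –C≡N: nitrile.
–SH on an sp³ carbon → thiol.

alcohol, aldehyde, alkyne, amide, ether, nitrile, thiol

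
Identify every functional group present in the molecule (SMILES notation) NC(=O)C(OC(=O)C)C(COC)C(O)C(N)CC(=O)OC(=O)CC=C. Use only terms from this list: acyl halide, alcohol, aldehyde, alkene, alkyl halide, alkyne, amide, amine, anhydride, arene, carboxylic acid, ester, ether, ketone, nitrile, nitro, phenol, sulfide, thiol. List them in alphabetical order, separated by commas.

–C(=O)NH2: carbonyl C bonded to C and to N → amide (the N is not a separate amine).
pendant –OC(=O)CH3: an acyloxy group → ester.
pendant –CH2OCH3: C–O–C linkage → ether.
–OH on an sp³ carbon → alcohol (secondary).
–NH2 on an sp³ carbon with no adjacent C=O → amine.
two acyl groups sharing one oxygen, –C(=O)–O–C(=O)– → anhydride.
C=C double bond → alkene.

alcohol, alkene, amide, amine, anhydride, ester, ether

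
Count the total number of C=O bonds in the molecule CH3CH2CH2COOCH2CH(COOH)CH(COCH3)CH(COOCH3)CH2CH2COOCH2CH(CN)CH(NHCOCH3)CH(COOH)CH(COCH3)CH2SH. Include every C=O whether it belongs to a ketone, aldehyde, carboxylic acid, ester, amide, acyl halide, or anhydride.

8

CH2COOCH2: ester, 1 C=O (running total 1).
CH(COOH): carboxylic acid, 1 C=O (running total 2).
CH(COCH3): ketone, 1 C=O (running total 3).
CH(COOCH3): ester, 1 C=O (running total 4).
CH2COOCH2: ester, 1 C=O (running total 5).
CH(NHCOCH3): amide, 1 C=O (running total 6).
CH(COOH): carboxylic acid, 1 C=O (running total 7).
CH(COCH3): ketone, 1 C=O (running total 8).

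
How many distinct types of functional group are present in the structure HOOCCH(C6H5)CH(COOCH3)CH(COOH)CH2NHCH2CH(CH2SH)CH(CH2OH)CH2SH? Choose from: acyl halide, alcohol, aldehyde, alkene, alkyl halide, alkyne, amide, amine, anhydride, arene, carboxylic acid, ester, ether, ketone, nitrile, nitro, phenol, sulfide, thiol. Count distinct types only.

6

–COOH: carbonyl C bonded to –OH and C → carboxylic acid (the –OH is not a separate alcohol).
pendant –C6H5: benzene ring → arene.
pendant –COOCH3: carbonyl C bonded to C and –OCH3 → ester.
pendant –COOH: carbonyl C bonded to C and –OH → carboxylic acid.
C–N–C with sp³ carbons and no adjacent C=O → amine (secondary).
pendant –CH2SH → thiol.
pendant –CH2OH on an sp³ backbone C → alcohol.
–SH on an sp³ carbon → thiol.
Distinct types present: alcohol, amine, arene, carboxylic acid, ester, thiol.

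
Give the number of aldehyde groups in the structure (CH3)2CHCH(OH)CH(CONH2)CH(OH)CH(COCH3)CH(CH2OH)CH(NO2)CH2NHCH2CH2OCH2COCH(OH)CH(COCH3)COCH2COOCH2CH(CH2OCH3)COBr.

Working along the chain:
  CH(OH): –OH on an sp³ carbon → alcohol (secondary).
  CH(CONH2): pendant –CONH2: carbonyl C bonded to C and N → amide.
  CH(OH): –OH on an sp³ carbon → alcohol (secondary).
  CH(COCH3): pendant –COCH3: carbonyl C bonded to two carbons → ketone.
  CH(CH2OH): pendant –CH2OH on an sp³ backbone C → alcohol.
  CH(NO2): –NO2 on an sp³ carbon → nitro (the N=O is not a carbonyl).
  CH2NHCH2: C–N–C with sp³ carbons and no adjacent C=O → amine (secondary).
  CH2OCH2: C–O–C with sp³ carbons on both sides and no adjacent C=O → ether.
  CO: –C(=O)– with carbon on both sides → ketone.
  CH(OH): –OH on an sp³ carbon → alcohol (secondary).
  CH(COCH3): pendant –COCH3: carbonyl C bonded to two carbons → ketone.
  CO: –C(=O)– with carbon on both sides → ketone.
  CH2COOCH2: –C(=O)–O–C with C on the carbonyl side → ester.
  CH(CH2OCH3): pendant –CH2OCH3: C–O–C linkage → ether.
  COBr: –C(=O)Br: carbonyl C bonded to C and to a halogen → acyl halide (not alkyl halide).
No segment is a aldehyde: CH(COCH3) is ketone, not aldehyde; CO is ketone, not aldehyde; CH(COCH3) is ketone, not aldehyde. → 0.

0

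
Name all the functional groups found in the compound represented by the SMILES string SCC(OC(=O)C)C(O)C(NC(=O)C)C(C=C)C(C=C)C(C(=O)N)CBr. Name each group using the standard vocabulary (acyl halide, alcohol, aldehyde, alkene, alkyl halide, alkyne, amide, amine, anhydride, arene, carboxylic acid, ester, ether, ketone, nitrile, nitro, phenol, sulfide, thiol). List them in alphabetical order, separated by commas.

Taking each segment in turn:
  HSCH2: –SH on an sp³ carbon → thiol.
  CH(OCOCH3): pendant –OC(=O)CH3: an acyloxy group → ester.
  CH(OH): –OH on an sp³ carbon → alcohol (secondary).
  CH(NHCOCH3): pendant –NHC(=O)CH3: N bonded to a carbonyl → amide (not amine).
  CH(CH=CH2): pendant –CH=CH2: C=C double bond → alkene.
  CH(CH=CH2): pendant –CH=CH2: C=C double bond → alkene.
  CH(CONH2): pendant –CONH2: carbonyl C bonded to C and N → amide.
  CH2Br: halogen on an sp³ carbon → alkyl halide.

alcohol, alkene, alkyl halide, amide, ester, thiol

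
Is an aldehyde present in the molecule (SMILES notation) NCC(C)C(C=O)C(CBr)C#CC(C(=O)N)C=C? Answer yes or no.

yes

Reading the structure from left to right:
  H2NCH2: –NH2 on an sp³ carbon with no adjacent C=O → amine.
  CH(CHO): pendant –CHO: carbonyl C bonded to C and H → aldehyde.
  CH(CH2Br): pendant –CH2X: halogen on sp³ carbon → alkyl halide.
  C≡C: C≡C triple bond → alkyne.
  CH(CONH2): pendant –CONH2: carbonyl C bonded to C and N → amide.
  CH=CH2: C=C double bond → alkene.
The CH(CHO) segment supplies the aldehyde: pendant –CHO: carbonyl C bonded to C and H → aldehyde.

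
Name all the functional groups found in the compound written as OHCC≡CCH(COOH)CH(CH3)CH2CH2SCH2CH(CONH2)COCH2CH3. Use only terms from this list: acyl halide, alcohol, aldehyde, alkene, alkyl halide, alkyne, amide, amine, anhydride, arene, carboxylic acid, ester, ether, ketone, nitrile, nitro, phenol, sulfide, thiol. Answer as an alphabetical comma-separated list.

aldehyde, alkyne, amide, carboxylic acid, ketone, sulfide

terminal –CHO: carbonyl C bonded to H and C → aldehyde.
C≡C triple bond → alkyne.
pendant –COOH: carbonyl C bonded to C and –OH → carboxylic acid.
C–S–C linkage → sulfide (thioether).
pendant –CONH2: carbonyl C bonded to C and N → amide.
–C(=O)– with carbon on both sides → ketone.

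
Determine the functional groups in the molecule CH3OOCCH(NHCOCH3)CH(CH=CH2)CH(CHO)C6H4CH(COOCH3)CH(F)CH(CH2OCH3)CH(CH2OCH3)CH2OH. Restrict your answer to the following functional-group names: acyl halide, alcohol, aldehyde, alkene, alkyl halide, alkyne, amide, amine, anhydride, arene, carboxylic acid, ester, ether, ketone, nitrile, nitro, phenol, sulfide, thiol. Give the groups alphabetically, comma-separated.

alcohol, aldehyde, alkene, alkyl halide, amide, arene, ester, ether

CH3O–C(=O)–: carbonyl C bonded to C and to –OCH3 → ester (not ketone + ether).
pendant –NHC(=O)CH3: N bonded to a carbonyl → amide (not amine).
pendant –CH=CH2: C=C double bond → alkene.
pendant –CHO: carbonyl C bonded to C and H → aldehyde.
para-disubstituted benzene ring → arene.
pendant –COOCH3: carbonyl C bonded to C and –OCH3 → ester.
halogen on an sp³ carbon → alkyl halide.
pendant –CH2OCH3: C–O–C linkage → ether.
pendant –CH2OCH3: C–O–C linkage → ether.
–OH on an sp³ carbon → alcohol.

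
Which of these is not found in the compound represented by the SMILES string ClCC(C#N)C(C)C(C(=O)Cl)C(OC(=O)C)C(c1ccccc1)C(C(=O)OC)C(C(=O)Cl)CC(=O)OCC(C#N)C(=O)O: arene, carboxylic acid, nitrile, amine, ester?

carboxylic acid: present (COOH — –COOH: carbonyl C bonded to –OH and C → carboxylic acid (the –OH is not a separate alcohol)).
ester: present (CH(OCOCH3) — pendant –OC(=O)CH3: an acyloxy group → ester).
arene: present (CH(C6H5) — pendant –C6H5: benzene ring → arene).
nitrile: present (CH(CN) — pendant –C≡N: nitrile).
amine: no segment matches this pattern.

amine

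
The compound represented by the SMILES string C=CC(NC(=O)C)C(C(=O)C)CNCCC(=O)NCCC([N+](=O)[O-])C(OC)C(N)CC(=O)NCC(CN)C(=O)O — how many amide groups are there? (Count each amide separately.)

3

Working along the chain:
  CH2=CH: C=C double bond → alkene.
  CH(NHCOCH3): pendant –NHC(=O)CH3: N bonded to a carbonyl → amide (not amine).
  CH(COCH3): pendant –COCH3: carbonyl C bonded to two carbons → ketone.
  CH2NHCH2: C–N–C with sp³ carbons and no adjacent C=O → amine (secondary).
  CH2CONHCH2: –C(=O)–N– linkage → amide (the N is not an amine).
  CH(NO2): –NO2 on an sp³ carbon → nitro (the N=O is not a carbonyl).
  CH(OCH3): pendant –OCH3: C–O–C with sp³ C, no adjacent C=O → ether.
  CH(NH2): –NH2 on an sp³ carbon with no adjacent C=O → amine.
  CH2CONHCH2: –C(=O)–N– linkage → amide (the N is not an amine).
  CH(CH2NH2): pendant –CH2NH2: N on sp³ C, no adjacent C=O → amine.
  COOH: –COOH: carbonyl C bonded to –OH and C → carboxylic acid (the –OH is not a separate alcohol).
Amide appears at: CH(NHCOCH3), CH2CONHCH2, CH2CONHCH2 → 3.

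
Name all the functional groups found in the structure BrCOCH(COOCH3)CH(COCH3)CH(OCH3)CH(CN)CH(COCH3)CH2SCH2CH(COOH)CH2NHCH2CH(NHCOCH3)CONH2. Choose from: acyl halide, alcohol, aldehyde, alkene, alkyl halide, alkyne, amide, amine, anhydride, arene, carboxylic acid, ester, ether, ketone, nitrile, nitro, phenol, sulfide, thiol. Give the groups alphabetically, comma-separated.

acyl halide, amide, amine, carboxylic acid, ester, ether, ketone, nitrile, sulfide

Taking each segment in turn:
  BrCO: –C(=O)Br: carbonyl C bonded to C and to a halogen → acyl halide (not alkyl halide).
  CH(COOCH3): pendant –COOCH3: carbonyl C bonded to C and –OCH3 → ester.
  CH(COCH3): pendant –COCH3: carbonyl C bonded to two carbons → ketone.
  CH(OCH3): pendant –OCH3: C–O–C with sp³ C, no adjacent C=O → ether.
  CH(CN): pendant –C≡N: nitrile.
  CH(COCH3): pendant –COCH3: carbonyl C bonded to two carbons → ketone.
  CH2SCH2: C–S–C linkage → sulfide (thioether).
  CH(COOH): pendant –COOH: carbonyl C bonded to C and –OH → carboxylic acid.
  CH2NHCH2: C–N–C with sp³ carbons and no adjacent C=O → amine (secondary).
  CH(NHCOCH3): pendant –NHC(=O)CH3: N bonded to a carbonyl → amide (not amine).
  CONH2: –C(=O)NH2: carbonyl C bonded to C and to N → amide (the N is not a separate amine).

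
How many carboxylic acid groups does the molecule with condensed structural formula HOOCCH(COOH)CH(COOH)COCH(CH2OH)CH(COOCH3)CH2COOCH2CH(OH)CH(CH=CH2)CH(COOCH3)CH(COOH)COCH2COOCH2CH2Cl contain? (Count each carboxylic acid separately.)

–COOH: carbonyl C bonded to –OH and C → carboxylic acid (the –OH is not a separate alcohol).
pendant –COOH: carbonyl C bonded to C and –OH → carboxylic acid.
pendant –COOH: carbonyl C bonded to C and –OH → carboxylic acid.
–C(=O)– with carbon on both sides → ketone.
pendant –CH2OH on an sp³ backbone C → alcohol.
pendant –COOCH3: carbonyl C bonded to C and –OCH3 → ester.
–C(=O)–O–C with C on the carbonyl side → ester.
–OH on an sp³ carbon → alcohol (secondary).
pendant –CH=CH2: C=C double bond → alkene.
pendant –COOCH3: carbonyl C bonded to C and –OCH3 → ester.
pendant –COOH: carbonyl C bonded to C and –OH → carboxylic acid.
–C(=O)– with carbon on both sides → ketone.
–C(=O)–O–C with C on the carbonyl side → ester.
halogen on an sp³ carbon → alkyl halide.
Carboxylic acid appears at: HOOC, CH(COOH), CH(COOH), CH(COOH) → 4.

4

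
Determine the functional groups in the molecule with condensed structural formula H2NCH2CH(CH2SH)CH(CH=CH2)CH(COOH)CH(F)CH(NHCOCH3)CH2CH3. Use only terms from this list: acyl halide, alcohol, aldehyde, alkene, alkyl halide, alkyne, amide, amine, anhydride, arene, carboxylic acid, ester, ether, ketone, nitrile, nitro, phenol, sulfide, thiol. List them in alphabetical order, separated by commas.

–NH2 on an sp³ carbon with no adjacent C=O → amine.
pendant –CH2SH → thiol.
pendant –CH=CH2: C=C double bond → alkene.
pendant –COOH: carbonyl C bonded to C and –OH → carboxylic acid.
halogen on an sp³ carbon → alkyl halide.
pendant –NHC(=O)CH3: N bonded to a carbonyl → amide (not amine).

alkene, alkyl halide, amide, amine, carboxylic acid, thiol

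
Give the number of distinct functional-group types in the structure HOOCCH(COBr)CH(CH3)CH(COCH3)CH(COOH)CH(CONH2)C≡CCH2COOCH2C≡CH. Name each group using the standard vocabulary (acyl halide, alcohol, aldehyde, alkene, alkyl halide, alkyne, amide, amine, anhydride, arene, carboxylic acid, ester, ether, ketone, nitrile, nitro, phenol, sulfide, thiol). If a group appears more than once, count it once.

6

–COOH: carbonyl C bonded to –OH and C → carboxylic acid (the –OH is not a separate alcohol).
pendant –C(=O)X: carbonyl C bonded to C and halogen → acyl halide.
pendant –COCH3: carbonyl C bonded to two carbons → ketone.
pendant –COOH: carbonyl C bonded to C and –OH → carboxylic acid.
pendant –CONH2: carbonyl C bonded to C and N → amide.
C≡C triple bond → alkyne.
–C(=O)–O–C with C on the carbonyl side → ester.
C≡C triple bond → alkyne.
Distinct types present: acyl halide, alkyne, amide, carboxylic acid, ester, ketone.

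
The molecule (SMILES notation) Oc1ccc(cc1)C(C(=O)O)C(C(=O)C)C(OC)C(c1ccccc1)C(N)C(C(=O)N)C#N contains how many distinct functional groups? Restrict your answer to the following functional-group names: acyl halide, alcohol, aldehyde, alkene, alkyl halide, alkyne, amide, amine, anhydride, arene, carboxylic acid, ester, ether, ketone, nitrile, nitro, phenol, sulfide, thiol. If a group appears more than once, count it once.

8

Taking each segment in turn:
  HOC6H4: –OH attached directly to an aromatic ring → phenol (not alcohol); the ring itself is an arene.
  CH(COOH): pendant –COOH: carbonyl C bonded to C and –OH → carboxylic acid.
  CH(COCH3): pendant –COCH3: carbonyl C bonded to two carbons → ketone.
  CH(OCH3): pendant –OCH3: C–O–C with sp³ C, no adjacent C=O → ether.
  CH(C6H5): pendant –C6H5: benzene ring → arene.
  CH(NH2): –NH2 on an sp³ carbon with no adjacent C=O → amine.
  CH(CONH2): pendant –CONH2: carbonyl C bonded to C and N → amide.
  CN: –C≡N: carbon triple-bonded to nitrogen → nitrile.
Distinct types present: amide, amine, arene, carboxylic acid, ether, ketone, nitrile, phenol.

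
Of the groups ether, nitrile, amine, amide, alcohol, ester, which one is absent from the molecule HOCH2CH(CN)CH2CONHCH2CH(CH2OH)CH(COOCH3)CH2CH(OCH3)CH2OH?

nitrile: present (CH(CN) — pendant –C≡N: nitrile).
alcohol: present (HOCH2 — HO– on an sp³ carbon → alcohol).
amide: present (CH2CONHCH2 — –C(=O)–N– linkage → amide (the N is not an amine)).
ester: present (CH(COOCH3) — pendant –COOCH3: carbonyl C bonded to C and –OCH3 → ester).
ether: present (CH(OCH3) — pendant –OCH3: C–O–C with sp³ C, no adjacent C=O → ether).
amine: absent. In CH2CONHCH2, the nitrogen is bonded directly to a carbonyl carbon, making it part of an amide, not a free amine.

amine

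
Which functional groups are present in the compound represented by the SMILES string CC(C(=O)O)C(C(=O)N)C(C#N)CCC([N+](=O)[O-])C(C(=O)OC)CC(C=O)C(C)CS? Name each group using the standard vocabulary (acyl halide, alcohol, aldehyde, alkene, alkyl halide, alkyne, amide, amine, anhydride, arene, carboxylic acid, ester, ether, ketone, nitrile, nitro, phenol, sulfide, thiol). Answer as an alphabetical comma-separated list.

aldehyde, amide, carboxylic acid, ester, nitrile, nitro, thiol

pendant –COOH: carbonyl C bonded to C and –OH → carboxylic acid.
pendant –CONH2: carbonyl C bonded to C and N → amide.
pendant –C≡N: nitrile.
–NO2 on an sp³ carbon → nitro (the N=O is not a carbonyl).
pendant –COOCH3: carbonyl C bonded to C and –OCH3 → ester.
pendant –CHO: carbonyl C bonded to C and H → aldehyde.
–SH on an sp³ carbon → thiol.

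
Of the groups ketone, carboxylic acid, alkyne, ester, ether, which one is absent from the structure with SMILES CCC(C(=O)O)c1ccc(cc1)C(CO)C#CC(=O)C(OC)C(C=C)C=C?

ester

ketone: present (CO — –C(=O)– with carbon on both sides → ketone).
carboxylic acid: present (CH(COOH) — pendant –COOH: carbonyl C bonded to C and –OH → carboxylic acid).
ether: present (CH(OCH3) — pendant –OCH3: C–O–C with sp³ C, no adjacent C=O → ether).
alkyne: present (C≡C — C≡C triple bond → alkyne).
ester: no segment matches this pattern.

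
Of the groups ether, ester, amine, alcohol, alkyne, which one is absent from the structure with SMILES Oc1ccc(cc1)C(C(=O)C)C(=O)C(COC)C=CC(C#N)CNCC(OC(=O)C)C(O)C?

alkyne

amine: present (CH2NHCH2 — C–N–C with sp³ carbons and no adjacent C=O → amine (secondary)).
ester: present (CH(OCOCH3) — pendant –OC(=O)CH3: an acyloxy group → ester).
ether: present (CH(CH2OCH3) — pendant –CH2OCH3: C–O–C linkage → ether).
alcohol: present (CH(OH) — –OH on an sp³ carbon → alcohol (secondary)).
alkyne: absent. In CH(CN), the triple bond is C≡N, not C≡C, so it is a nitrile.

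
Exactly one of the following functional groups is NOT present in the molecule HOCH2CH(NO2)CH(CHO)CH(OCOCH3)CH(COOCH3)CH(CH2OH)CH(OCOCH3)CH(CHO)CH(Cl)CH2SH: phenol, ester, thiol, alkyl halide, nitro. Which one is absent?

nitro: present (CH(NO2) — –NO2 on an sp³ carbon → nitro (the N=O is not a carbonyl)).
ester: present (CH(OCOCH3) — pendant –OC(=O)CH3: an acyloxy group → ester).
alkyl halide: present (CH(Cl) — halogen on an sp³ carbon → alkyl halide).
thiol: present (CH2SH — –SH on an sp³ carbon → thiol).
phenol: absent. In each of HOCH2 and CH(CH2OH), the –OH is on an sp³ carbon, not on an aromatic ring, so it is an alcohol.

phenol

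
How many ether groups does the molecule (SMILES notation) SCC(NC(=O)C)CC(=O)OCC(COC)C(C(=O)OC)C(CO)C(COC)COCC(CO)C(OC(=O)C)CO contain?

Working along the chain:
  HSCH2: –SH on an sp³ carbon → thiol.
  CH(NHCOCH3): pendant –NHC(=O)CH3: N bonded to a carbonyl → amide (not amine).
  CH2COOCH2: –C(=O)–O–C with C on the carbonyl side → ester.
  CH(CH2OCH3): pendant –CH2OCH3: C–O–C linkage → ether.
  CH(COOCH3): pendant –COOCH3: carbonyl C bonded to C and –OCH3 → ester.
  CH(CH2OH): pendant –CH2OH on an sp³ backbone C → alcohol.
  CH(CH2OCH3): pendant –CH2OCH3: C–O–C linkage → ether.
  CH2OCH2: C–O–C with sp³ carbons on both sides and no adjacent C=O → ether.
  CH(CH2OH): pendant –CH2OH on an sp³ backbone C → alcohol.
  CH(OCOCH3): pendant –OC(=O)CH3: an acyloxy group → ester.
  CH2OH: –OH on an sp³ carbon → alcohol.
Ether appears at: CH(CH2OCH3), CH(CH2OCH3), CH2OCH2 → 3.

3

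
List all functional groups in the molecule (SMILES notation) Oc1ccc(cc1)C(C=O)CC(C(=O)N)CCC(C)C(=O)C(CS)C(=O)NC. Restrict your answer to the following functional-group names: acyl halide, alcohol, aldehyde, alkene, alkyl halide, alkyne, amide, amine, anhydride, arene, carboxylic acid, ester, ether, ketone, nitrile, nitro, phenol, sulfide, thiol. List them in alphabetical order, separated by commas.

aldehyde, amide, arene, ketone, phenol, thiol

–OH attached directly to an aromatic ring → phenol (not alcohol); the ring itself is an arene.
pendant –CHO: carbonyl C bonded to C and H → aldehyde.
pendant –CONH2: carbonyl C bonded to C and N → amide.
–C(=O)– with carbon on both sides → ketone.
pendant –CH2SH → thiol.
–C(=O)NHCH3: carbonyl C bonded to C and to N → amide (the N is not an amine).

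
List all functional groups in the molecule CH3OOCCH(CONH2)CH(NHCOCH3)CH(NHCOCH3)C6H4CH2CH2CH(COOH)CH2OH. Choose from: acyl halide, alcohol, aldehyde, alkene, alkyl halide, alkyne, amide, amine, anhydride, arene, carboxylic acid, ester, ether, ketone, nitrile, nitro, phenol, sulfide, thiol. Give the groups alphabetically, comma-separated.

alcohol, amide, arene, carboxylic acid, ester

Working along the chain:
  CH3OOC: CH3O–C(=O)–: carbonyl C bonded to C and to –OCH3 → ester (not ketone + ether).
  CH(CONH2): pendant –CONH2: carbonyl C bonded to C and N → amide.
  CH(NHCOCH3): pendant –NHC(=O)CH3: N bonded to a carbonyl → amide (not amine).
  CH(NHCOCH3): pendant –NHC(=O)CH3: N bonded to a carbonyl → amide (not amine).
  C6H4: para-disubstituted benzene ring → arene.
  CH(COOH): pendant –COOH: carbonyl C bonded to C and –OH → carboxylic acid.
  CH2OH: –OH on an sp³ carbon → alcohol.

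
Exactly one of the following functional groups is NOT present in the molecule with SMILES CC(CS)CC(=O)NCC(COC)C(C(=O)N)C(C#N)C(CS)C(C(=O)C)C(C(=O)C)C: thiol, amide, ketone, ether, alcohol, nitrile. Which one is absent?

thiol: present (CH(CH2SH) — pendant –CH2SH → thiol).
ether: present (CH(CH2OCH3) — pendant –CH2OCH3: C–O–C linkage → ether).
ketone: present (CH(COCH3) — pendant –COCH3: carbonyl C bonded to two carbons → ketone).
amide: present (CH2CONHCH2 — –C(=O)–N– linkage → amide (the N is not an amine)).
nitrile: present (CH(CN) — pendant –C≡N: nitrile).
alcohol: no segment matches this pattern.

alcohol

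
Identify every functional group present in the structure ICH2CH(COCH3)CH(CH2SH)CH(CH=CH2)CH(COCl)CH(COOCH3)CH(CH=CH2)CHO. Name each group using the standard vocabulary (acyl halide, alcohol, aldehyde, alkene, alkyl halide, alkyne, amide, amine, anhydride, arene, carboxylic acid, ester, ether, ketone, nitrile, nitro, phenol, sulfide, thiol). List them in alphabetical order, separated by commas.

Working along the chain:
  ICH2: halogen on an sp³ carbon → alkyl halide.
  CH(COCH3): pendant –COCH3: carbonyl C bonded to two carbons → ketone.
  CH(CH2SH): pendant –CH2SH → thiol.
  CH(CH=CH2): pendant –CH=CH2: C=C double bond → alkene.
  CH(COCl): pendant –C(=O)X: carbonyl C bonded to C and halogen → acyl halide.
  CH(COOCH3): pendant –COOCH3: carbonyl C bonded to C and –OCH3 → ester.
  CH(CH=CH2): pendant –CH=CH2: C=C double bond → alkene.
  CHO: terminal –CHO: carbonyl C bonded to H and C → aldehyde.

acyl halide, aldehyde, alkene, alkyl halide, ester, ketone, thiol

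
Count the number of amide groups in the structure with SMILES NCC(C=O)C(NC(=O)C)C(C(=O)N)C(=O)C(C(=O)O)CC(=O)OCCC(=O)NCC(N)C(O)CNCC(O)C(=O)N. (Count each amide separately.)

4

–NH2 on an sp³ carbon with no adjacent C=O → amine.
pendant –CHO: carbonyl C bonded to C and H → aldehyde.
pendant –NHC(=O)CH3: N bonded to a carbonyl → amide (not amine).
pendant –CONH2: carbonyl C bonded to C and N → amide.
–C(=O)– with carbon on both sides → ketone.
pendant –COOH: carbonyl C bonded to C and –OH → carboxylic acid.
–C(=O)–O–C with C on the carbonyl side → ester.
–C(=O)–N– linkage → amide (the N is not an amine).
–NH2 on an sp³ carbon with no adjacent C=O → amine.
–OH on an sp³ carbon → alcohol (secondary).
C–N–C with sp³ carbons and no adjacent C=O → amine (secondary).
–OH on an sp³ carbon → alcohol (secondary).
–C(=O)NH2: carbonyl C bonded to C and to N → amide (the N is not a separate amine).
Amide appears at: CH(NHCOCH3), CH(CONH2), CH2CONHCH2, CONH2 → 4.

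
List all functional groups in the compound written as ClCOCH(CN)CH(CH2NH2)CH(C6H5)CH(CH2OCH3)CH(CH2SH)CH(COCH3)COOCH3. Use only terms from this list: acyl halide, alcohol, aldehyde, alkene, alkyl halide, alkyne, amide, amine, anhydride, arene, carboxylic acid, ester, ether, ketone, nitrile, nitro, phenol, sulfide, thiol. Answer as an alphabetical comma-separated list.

–C(=O)Cl: carbonyl C bonded to C and to a halogen → acyl halide (not alkyl halide).
pendant –C≡N: nitrile.
pendant –CH2NH2: N on sp³ C, no adjacent C=O → amine.
pendant –C6H5: benzene ring → arene.
pendant –CH2OCH3: C–O–C linkage → ether.
pendant –CH2SH → thiol.
pendant –COCH3: carbonyl C bonded to two carbons → ketone.
–C(=O)OCH3: carbonyl C bonded to C and to –OCH3 → ester (not ketone + ether).

acyl halide, amine, arene, ester, ether, ketone, nitrile, thiol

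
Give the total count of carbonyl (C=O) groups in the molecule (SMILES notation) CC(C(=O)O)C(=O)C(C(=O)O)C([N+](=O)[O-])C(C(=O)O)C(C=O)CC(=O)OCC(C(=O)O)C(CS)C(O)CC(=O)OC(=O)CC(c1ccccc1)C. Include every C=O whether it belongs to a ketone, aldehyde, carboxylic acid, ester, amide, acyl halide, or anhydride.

CH(COOH): carboxylic acid, 1 C=O (running total 1).
CO: ketone, 1 C=O (running total 2).
CH(COOH): carboxylic acid, 1 C=O (running total 3).
CH(COOH): carboxylic acid, 1 C=O (running total 4).
CH(CHO): aldehyde, 1 C=O (running total 5).
CH2COOCH2: ester, 1 C=O (running total 6).
CH(COOH): carboxylic acid, 1 C=O (running total 7).
CH2CO-O-COCH2: anhydride, 2 C=O (running total 9).

9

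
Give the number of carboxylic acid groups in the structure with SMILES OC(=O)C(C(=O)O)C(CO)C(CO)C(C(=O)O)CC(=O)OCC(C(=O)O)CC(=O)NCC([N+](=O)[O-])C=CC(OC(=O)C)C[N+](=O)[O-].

4

Reading the structure from left to right:
  HOOC: –COOH: carbonyl C bonded to –OH and C → carboxylic acid (the –OH is not a separate alcohol).
  CH(COOH): pendant –COOH: carbonyl C bonded to C and –OH → carboxylic acid.
  CH(CH2OH): pendant –CH2OH on an sp³ backbone C → alcohol.
  CH(CH2OH): pendant –CH2OH on an sp³ backbone C → alcohol.
  CH(COOH): pendant –COOH: carbonyl C bonded to C and –OH → carboxylic acid.
  CH2COOCH2: –C(=O)–O–C with C on the carbonyl side → ester.
  CH(COOH): pendant –COOH: carbonyl C bonded to C and –OH → carboxylic acid.
  CH2CONHCH2: –C(=O)–N– linkage → amide (the N is not an amine).
  CH(NO2): –NO2 on an sp³ carbon → nitro (the N=O is not a carbonyl).
  CH=CH: C=C double bond → alkene.
  CH(OCOCH3): pendant –OC(=O)CH3: an acyloxy group → ester.
  CH2NO2: –NO2 on carbon → nitro group.
Carboxylic acid appears at: HOOC, CH(COOH), CH(COOH), CH(COOH) → 4.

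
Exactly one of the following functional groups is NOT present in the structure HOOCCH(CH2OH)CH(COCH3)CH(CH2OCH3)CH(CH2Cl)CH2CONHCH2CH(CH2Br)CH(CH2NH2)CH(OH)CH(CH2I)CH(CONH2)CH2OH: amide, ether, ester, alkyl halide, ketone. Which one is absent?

ester

amide: present (CH2CONHCH2 — –C(=O)–N– linkage → amide (the N is not an amine)).
ether: present (CH(CH2OCH3) — pendant –CH2OCH3: C–O–C linkage → ether).
ketone: present (CH(COCH3) — pendant –COCH3: carbonyl C bonded to two carbons → ketone).
alkyl halide: present (CH(CH2Cl) — pendant –CH2X: halogen on sp³ carbon → alkyl halide).
ester: no segment matches this pattern.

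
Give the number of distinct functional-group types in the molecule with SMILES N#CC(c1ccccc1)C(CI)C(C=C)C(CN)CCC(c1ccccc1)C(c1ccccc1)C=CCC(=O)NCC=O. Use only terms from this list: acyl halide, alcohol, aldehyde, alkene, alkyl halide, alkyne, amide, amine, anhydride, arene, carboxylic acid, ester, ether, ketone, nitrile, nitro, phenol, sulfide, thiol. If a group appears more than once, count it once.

7

Taking each segment in turn:
  N≡C: N≡C–: carbon triple-bonded to nitrogen → nitrile.
  CH(C6H5): pendant –C6H5: benzene ring → arene.
  CH(CH2I): pendant –CH2X: halogen on sp³ carbon → alkyl halide.
  CH(CH=CH2): pendant –CH=CH2: C=C double bond → alkene.
  CH(CH2NH2): pendant –CH2NH2: N on sp³ C, no adjacent C=O → amine.
  CH(C6H5): pendant –C6H5: benzene ring → arene.
  CH(C6H5): pendant –C6H5: benzene ring → arene.
  CH=CH: C=C double bond → alkene.
  CH2CONHCH2: –C(=O)–N– linkage → amide (the N is not an amine).
  CHO: terminal –CHO: carbonyl C bonded to H and C → aldehyde.
Distinct types present: aldehyde, alkene, alkyl halide, amide, amine, arene, nitrile.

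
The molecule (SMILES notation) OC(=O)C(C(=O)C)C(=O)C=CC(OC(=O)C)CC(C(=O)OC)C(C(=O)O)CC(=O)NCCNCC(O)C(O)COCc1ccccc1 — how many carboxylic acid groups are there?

2

Working along the chain:
  HOOC: –COOH: carbonyl C bonded to –OH and C → carboxylic acid (the –OH is not a separate alcohol).
  CH(COCH3): pendant –COCH3: carbonyl C bonded to two carbons → ketone.
  CO: –C(=O)– with carbon on both sides → ketone.
  CH=CH: C=C double bond → alkene.
  CH(OCOCH3): pendant –OC(=O)CH3: an acyloxy group → ester.
  CH(COOCH3): pendant –COOCH3: carbonyl C bonded to C and –OCH3 → ester.
  CH(COOH): pendant –COOH: carbonyl C bonded to C and –OH → carboxylic acid.
  CH2CONHCH2: –C(=O)–N– linkage → amide (the N is not an amine).
  CH2NHCH2: C–N–C with sp³ carbons and no adjacent C=O → amine (secondary).
  CH(OH): –OH on an sp³ carbon → alcohol (secondary).
  CH(OH): –OH on an sp³ carbon → alcohol (secondary).
  CH2OCH2: C–O–C with sp³ carbons on both sides and no adjacent C=O → ether.
  C6H5: –C6H5 phenyl ring → arene.
Carboxylic acid appears at: HOOC, CH(COOH) → 2.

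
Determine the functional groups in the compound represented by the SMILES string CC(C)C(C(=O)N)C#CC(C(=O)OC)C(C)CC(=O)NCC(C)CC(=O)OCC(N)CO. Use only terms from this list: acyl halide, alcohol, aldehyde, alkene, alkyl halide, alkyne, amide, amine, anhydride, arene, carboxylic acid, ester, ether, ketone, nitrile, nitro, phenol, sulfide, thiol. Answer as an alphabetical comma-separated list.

alcohol, alkyne, amide, amine, ester

Reading the structure from left to right:
  CH(CONH2): pendant –CONH2: carbonyl C bonded to C and N → amide.
  C≡C: C≡C triple bond → alkyne.
  CH(COOCH3): pendant –COOCH3: carbonyl C bonded to C and –OCH3 → ester.
  CH2CONHCH2: –C(=O)–N– linkage → amide (the N is not an amine).
  CH2COOCH2: –C(=O)–O–C with C on the carbonyl side → ester.
  CH(NH2): –NH2 on an sp³ carbon with no adjacent C=O → amine.
  CH2OH: –OH on an sp³ carbon → alcohol.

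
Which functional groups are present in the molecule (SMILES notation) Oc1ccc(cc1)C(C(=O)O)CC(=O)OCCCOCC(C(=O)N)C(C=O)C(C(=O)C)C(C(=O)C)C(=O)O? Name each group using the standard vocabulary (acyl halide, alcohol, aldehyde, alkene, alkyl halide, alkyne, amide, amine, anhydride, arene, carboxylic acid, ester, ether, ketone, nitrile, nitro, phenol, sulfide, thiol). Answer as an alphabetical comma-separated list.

aldehyde, amide, arene, carboxylic acid, ester, ether, ketone, phenol

–OH attached directly to an aromatic ring → phenol (not alcohol); the ring itself is an arene.
pendant –COOH: carbonyl C bonded to C and –OH → carboxylic acid.
–C(=O)–O–C with C on the carbonyl side → ester.
C–O–C with sp³ carbons on both sides and no adjacent C=O → ether.
pendant –CONH2: carbonyl C bonded to C and N → amide.
pendant –CHO: carbonyl C bonded to C and H → aldehyde.
pendant –COCH3: carbonyl C bonded to two carbons → ketone.
pendant –COCH3: carbonyl C bonded to two carbons → ketone.
–COOH: carbonyl C bonded to –OH and C → carboxylic acid (the –OH is not a separate alcohol).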